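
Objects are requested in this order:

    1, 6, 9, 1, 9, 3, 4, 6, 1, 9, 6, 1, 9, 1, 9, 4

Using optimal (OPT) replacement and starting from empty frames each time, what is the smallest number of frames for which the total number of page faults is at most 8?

3

f=1: 16 faults
f=2: 9 faults
f=3: 7 faults
f=4: 5 faults
f=5: 5 faults
Smallest f with faults ≤ 8 is 3.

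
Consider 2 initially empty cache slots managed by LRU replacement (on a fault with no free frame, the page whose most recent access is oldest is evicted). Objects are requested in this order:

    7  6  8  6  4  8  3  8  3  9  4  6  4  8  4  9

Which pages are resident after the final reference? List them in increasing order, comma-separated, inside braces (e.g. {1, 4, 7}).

{4, 9}

7 → fault, frames [7]
6 → fault, frames [7, 6]
8 → fault, evict 7, frames [6, 8]
6 → hit
4 → fault, evict 8, frames [6, 4]
8 → fault, evict 6, frames [4, 8]
3 → fault, evict 4, frames [8, 3]
8 → hit
3 → hit
9 → fault, evict 8, frames [3, 9]
4 → fault, evict 3, frames [9, 4]
6 → fault, evict 9, frames [4, 6]
4 → hit
8 → fault, evict 6, frames [4, 8]
4 → hit
9 → fault, evict 8, frames [4, 9]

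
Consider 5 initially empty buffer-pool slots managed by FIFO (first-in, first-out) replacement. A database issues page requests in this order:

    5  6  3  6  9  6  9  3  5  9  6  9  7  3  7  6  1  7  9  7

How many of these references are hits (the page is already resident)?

5: miss, frames {5}
6: miss, frames {5,6}
3: miss, frames {5,6,3}
6: hit
9: miss, frames {5,6,3,9}
6: hit
9: hit
3: hit
5: hit
9: hit
6: hit
9: hit
7: miss, frames {5,6,3,9,7}
3: hit
7: hit
6: hit
1: miss, evict 5, frames {6,3,9,7,1}
7: hit
9: hit
7: hit
Hits: 14.

14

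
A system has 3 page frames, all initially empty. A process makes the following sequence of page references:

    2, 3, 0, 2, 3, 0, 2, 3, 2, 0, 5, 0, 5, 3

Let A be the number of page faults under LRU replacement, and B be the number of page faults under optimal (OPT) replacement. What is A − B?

Under LRU: F F F . . . . . . . F . . F → 5 faults.
Under OPT: F F F . . . . . . . F . . . → 4 faults.
A − B = 5 − 4 = 1.

1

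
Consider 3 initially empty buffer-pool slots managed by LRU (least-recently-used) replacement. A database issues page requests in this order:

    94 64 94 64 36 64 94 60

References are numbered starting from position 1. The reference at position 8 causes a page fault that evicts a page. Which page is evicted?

36

pos 1: 94 -> fault, frames (94)
pos 2: 64 -> fault, frames (94 64)
pos 3: 94 -> hit
pos 4: 64 -> hit
pos 5: 36 -> fault, frames (94 64 36)
pos 6: 64 -> hit
pos 7: 94 -> hit
pos 8: 60 -> fault, evict 36, frames (64 94 60)
At position 8, page 36 is evicted.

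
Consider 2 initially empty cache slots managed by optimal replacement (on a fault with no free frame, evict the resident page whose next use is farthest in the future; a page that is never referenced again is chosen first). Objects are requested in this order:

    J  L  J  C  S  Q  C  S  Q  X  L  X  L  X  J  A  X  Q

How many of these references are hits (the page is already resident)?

J → fault, frames {J}
L → fault, frames {J,L}
J → hit
C → fault, evict J, frames {L,C}
S → fault, evict L, frames {C,S}
Q → fault, evict S, frames {C,Q}
C → hit
S → fault, evict C, frames {Q,S}
Q → hit
X → fault, evict S, frames {Q,X}
L → fault, evict Q, frames {X,L}
X → hit
L → hit
X → hit
J → fault, evict L, frames {X,J}
A → fault, evict J, frames {X,A}
X → hit
Q → fault, evict A, frames {X,Q}
Hits: 7.

7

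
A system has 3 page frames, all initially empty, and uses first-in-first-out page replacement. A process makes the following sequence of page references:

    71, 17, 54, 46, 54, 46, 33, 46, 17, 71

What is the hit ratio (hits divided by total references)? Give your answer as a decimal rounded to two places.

0.30

71 -> miss, frames (71)
17 -> miss, frames (71 17)
54 -> miss, frames (71 17 54)
46 -> miss, evict 71, frames (17 54 46)
54 -> hit
46 -> hit
33 -> miss, evict 17, frames (54 46 33)
46 -> hit
17 -> miss, evict 54, frames (46 33 17)
71 -> miss, evict 46, frames (33 17 71)
Hits: 3 of 10 references → 3/10 = 0.3000.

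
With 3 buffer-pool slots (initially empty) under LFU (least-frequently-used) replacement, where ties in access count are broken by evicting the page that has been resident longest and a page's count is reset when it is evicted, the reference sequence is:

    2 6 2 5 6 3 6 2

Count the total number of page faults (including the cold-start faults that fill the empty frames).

4

2 → fault, frames (2)
6 → fault, frames (2 6)
2 → hit
5 → fault, frames (2 6 5)
6 → hit
3 → fault, evict 5, frames (2 6 3)
6 → hit
2 → hit
Page faults: 4.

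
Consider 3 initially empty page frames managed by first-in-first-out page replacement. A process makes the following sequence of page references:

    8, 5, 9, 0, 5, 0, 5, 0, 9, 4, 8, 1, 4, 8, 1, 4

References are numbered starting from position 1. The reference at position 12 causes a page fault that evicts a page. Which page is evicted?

0

pos 1: 8 -> fault, frames [8]
pos 2: 5 -> fault, frames [8, 5]
pos 3: 9 -> fault, frames [8, 5, 9]
pos 4: 0 -> fault, evict 8, frames [5, 9, 0]
pos 5: 5 -> hit
pos 6: 0 -> hit
pos 7: 5 -> hit
pos 8: 0 -> hit
pos 9: 9 -> hit
pos 10: 4 -> fault, evict 5, frames [9, 0, 4]
pos 11: 8 -> fault, evict 9, frames [0, 4, 8]
pos 12: 1 -> fault, evict 0, frames [4, 8, 1]
At position 12, page 0 is evicted.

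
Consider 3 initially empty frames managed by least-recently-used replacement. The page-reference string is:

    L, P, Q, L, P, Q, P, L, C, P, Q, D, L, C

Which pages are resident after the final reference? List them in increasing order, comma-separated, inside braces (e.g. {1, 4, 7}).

{C, D, L}

L: fault, frames [L]
P: fault, frames [L, P]
Q: fault, frames [L, P, Q]
L: hit
P: hit
Q: hit
P: hit
L: hit
C: fault, evict Q, frames [P, L, C]
P: hit
Q: fault, evict L, frames [C, P, Q]
D: fault, evict C, frames [P, Q, D]
L: fault, evict P, frames [Q, D, L]
C: fault, evict Q, frames [D, L, C]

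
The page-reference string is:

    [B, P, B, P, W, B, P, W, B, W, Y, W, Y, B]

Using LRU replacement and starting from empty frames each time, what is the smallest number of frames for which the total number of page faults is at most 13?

f=1: 14 faults
f=2: 9 faults
f=3: 4 faults
f=4: 4 faults
Smallest f with faults ≤ 13 is 2.

2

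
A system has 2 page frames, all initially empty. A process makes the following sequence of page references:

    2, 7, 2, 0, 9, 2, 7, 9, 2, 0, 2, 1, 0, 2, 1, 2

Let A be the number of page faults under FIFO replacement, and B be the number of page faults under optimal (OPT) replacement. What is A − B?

Under FIFO: F F . F F F F F F F . F . F . . → 11 faults.
Under OPT: F F . F F . F . F F . F . F . . → 9 faults.
A − B = 11 − 9 = 2.

2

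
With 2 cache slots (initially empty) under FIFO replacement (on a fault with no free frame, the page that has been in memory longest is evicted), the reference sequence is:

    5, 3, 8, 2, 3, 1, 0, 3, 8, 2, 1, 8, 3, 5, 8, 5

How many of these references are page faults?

15

5: fault, frames [5]
3: fault, frames [5, 3]
8: fault, evict 5, frames [3, 8]
2: fault, evict 3, frames [8, 2]
3: fault, evict 8, frames [2, 3]
1: fault, evict 2, frames [3, 1]
0: fault, evict 3, frames [1, 0]
3: fault, evict 1, frames [0, 3]
8: fault, evict 0, frames [3, 8]
2: fault, evict 3, frames [8, 2]
1: fault, evict 8, frames [2, 1]
8: fault, evict 2, frames [1, 8]
3: fault, evict 1, frames [8, 3]
5: fault, evict 8, frames [3, 5]
8: fault, evict 3, frames [5, 8]
5: hit
Page faults: 15.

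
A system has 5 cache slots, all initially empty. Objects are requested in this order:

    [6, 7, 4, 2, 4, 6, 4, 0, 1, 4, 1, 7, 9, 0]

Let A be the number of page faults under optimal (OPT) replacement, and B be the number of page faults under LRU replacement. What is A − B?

-1

Under OPT: F F F F . . . F F . . . F . → 7 faults.
Under LRU: F F F F . . . F F . . F F . → 8 faults.
A − B = 7 − 8 = -1.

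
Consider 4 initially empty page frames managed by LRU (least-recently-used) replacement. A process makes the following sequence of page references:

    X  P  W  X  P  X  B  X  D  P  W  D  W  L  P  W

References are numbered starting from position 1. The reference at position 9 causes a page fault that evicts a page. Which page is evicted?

W

pos 1: X -> fault, frames {X}
pos 2: P -> fault, frames {X,P}
pos 3: W -> fault, frames {X,P,W}
pos 4: X -> hit
pos 5: P -> hit
pos 6: X -> hit
pos 7: B -> fault, frames {W,P,X,B}
pos 8: X -> hit
pos 9: D -> fault, evict W, frames {P,B,X,D}
At position 9, page W is evicted.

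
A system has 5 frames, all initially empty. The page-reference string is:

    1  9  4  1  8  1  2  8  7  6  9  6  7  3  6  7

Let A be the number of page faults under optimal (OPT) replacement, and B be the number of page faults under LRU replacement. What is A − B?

Under OPT: F F F . F . F . F F . . . F . . → 8 faults.
Under LRU: F F F . F . F . F F F . . F . . → 9 faults.
A − B = 8 − 9 = -1.

-1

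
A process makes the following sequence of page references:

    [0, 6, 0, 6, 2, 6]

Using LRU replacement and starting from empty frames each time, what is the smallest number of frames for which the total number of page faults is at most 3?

2

f=1: 6 faults
f=2: 3 faults
f=3: 3 faults
Smallest f with faults ≤ 3 is 2.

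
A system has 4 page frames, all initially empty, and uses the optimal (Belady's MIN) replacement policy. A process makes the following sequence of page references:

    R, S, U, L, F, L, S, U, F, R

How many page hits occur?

4

R → fault, frames (R)
S → fault, frames (R S)
U → fault, frames (R S U)
L → fault, frames (R S U L)
F → fault, evict R, frames (S U L F)
L → hit
S → hit
U → hit
F → hit
R → fault, evict F, frames (S U L R)
Hits: 4.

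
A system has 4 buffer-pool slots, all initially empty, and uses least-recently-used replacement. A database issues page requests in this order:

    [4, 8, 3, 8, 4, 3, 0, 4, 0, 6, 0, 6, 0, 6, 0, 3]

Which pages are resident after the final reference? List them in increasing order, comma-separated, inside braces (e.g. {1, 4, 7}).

{0, 3, 4, 6}

4 -> miss, frames {4}
8 -> miss, frames {4,8}
3 -> miss, frames {4,8,3}
8 -> hit
4 -> hit
3 -> hit
0 -> miss, frames {8,4,3,0}
4 -> hit
0 -> hit
6 -> miss, evict 8, frames {3,4,0,6}
0 -> hit
6 -> hit
0 -> hit
6 -> hit
0 -> hit
3 -> hit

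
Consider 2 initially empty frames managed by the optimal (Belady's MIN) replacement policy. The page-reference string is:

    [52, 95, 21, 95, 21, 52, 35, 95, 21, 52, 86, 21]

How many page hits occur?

52: miss, frames (52)
95: miss, frames (52 95)
21: miss, evict 52, frames (95 21)
95: hit
21: hit
52: miss, evict 21, frames (95 52)
35: miss, evict 52, frames (95 35)
95: hit
21: miss, evict 35, frames (95 21)
52: miss, evict 95, frames (21 52)
86: miss, evict 52, frames (21 86)
21: hit
Hits: 4.

4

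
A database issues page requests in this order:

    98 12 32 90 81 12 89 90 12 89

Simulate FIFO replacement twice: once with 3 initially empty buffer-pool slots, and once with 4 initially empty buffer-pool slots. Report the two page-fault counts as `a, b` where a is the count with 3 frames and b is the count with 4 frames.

3 frames: F F F F F F F F . . → 8 faults.
4 frames: F F F F F . F . F . → 7 faults.
7 < 8: adding a frame reduced faults, as is typical.

8, 7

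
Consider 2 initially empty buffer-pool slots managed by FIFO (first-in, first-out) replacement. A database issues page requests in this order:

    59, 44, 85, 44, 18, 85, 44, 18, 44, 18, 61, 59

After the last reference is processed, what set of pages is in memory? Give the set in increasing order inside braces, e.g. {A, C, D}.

59 → miss, frames [59]
44 → miss, frames [59, 44]
85 → miss, evict 59, frames [44, 85]
44 → hit
18 → miss, evict 44, frames [85, 18]
85 → hit
44 → miss, evict 85, frames [18, 44]
18 → hit
44 → hit
18 → hit
61 → miss, evict 18, frames [44, 61]
59 → miss, evict 44, frames [61, 59]

{59, 61}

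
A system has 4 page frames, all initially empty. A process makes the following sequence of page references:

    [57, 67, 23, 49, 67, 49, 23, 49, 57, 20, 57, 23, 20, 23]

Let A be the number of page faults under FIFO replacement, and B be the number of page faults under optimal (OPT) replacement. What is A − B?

Under FIFO: F F F F . . . . . F F . . . → 6 faults.
Under OPT: F F F F . . . . . F . . . . → 5 faults.
A − B = 6 − 5 = 1.

1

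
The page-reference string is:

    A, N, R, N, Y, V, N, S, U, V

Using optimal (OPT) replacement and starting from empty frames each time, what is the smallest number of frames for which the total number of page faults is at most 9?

2

f=1: 10 faults
f=2: 7 faults
f=3: 7 faults
f=4: 7 faults
f=5: 7 faults
f=6: 7 faults
f=7: 7 faults
Smallest f with faults ≤ 9 is 2.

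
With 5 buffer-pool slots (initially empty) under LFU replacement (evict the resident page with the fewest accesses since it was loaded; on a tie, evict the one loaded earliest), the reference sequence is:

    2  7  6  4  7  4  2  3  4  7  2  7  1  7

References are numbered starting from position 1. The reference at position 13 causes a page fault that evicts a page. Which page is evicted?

pos 1: 2 → miss, frames {2}
pos 2: 7 → miss, frames {2,7}
pos 3: 6 → miss, frames {2,7,6}
pos 4: 4 → miss, frames {2,7,6,4}
pos 5: 7 → hit
pos 6: 4 → hit
pos 7: 2 → hit
pos 8: 3 → miss, frames {2,7,6,4,3}
pos 9: 4 → hit
pos 10: 7 → hit
pos 11: 2 → hit
pos 12: 7 → hit
pos 13: 1 → miss, evict 6, frames {2,7,4,3,1}
At position 13, page 6 is evicted.

6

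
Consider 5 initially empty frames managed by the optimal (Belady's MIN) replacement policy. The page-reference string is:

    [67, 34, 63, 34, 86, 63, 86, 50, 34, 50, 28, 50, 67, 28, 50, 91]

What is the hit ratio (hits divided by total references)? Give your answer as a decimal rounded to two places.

0.56

67 → fault, frames (67)
34 → fault, frames (67 34)
63 → fault, frames (67 34 63)
34 → hit
86 → fault, frames (67 34 63 86)
63 → hit
86 → hit
50 → fault, frames (67 34 63 86 50)
34 → hit
50 → hit
28 → fault, evict 86, frames (67 34 63 50 28)
50 → hit
67 → hit
28 → hit
50 → hit
91 → fault, evict 28, frames (67 34 63 50 91)
Hits: 9 of 16 references → 9/16 = 0.5625.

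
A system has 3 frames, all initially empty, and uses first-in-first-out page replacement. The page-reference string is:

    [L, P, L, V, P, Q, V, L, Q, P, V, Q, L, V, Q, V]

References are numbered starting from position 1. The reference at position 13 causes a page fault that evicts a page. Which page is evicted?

pos 1: L -> fault, frames (L)
pos 2: P -> fault, frames (L P)
pos 3: L -> hit
pos 4: V -> fault, frames (L P V)
pos 5: P -> hit
pos 6: Q -> fault, evict L, frames (P V Q)
pos 7: V -> hit
pos 8: L -> fault, evict P, frames (V Q L)
pos 9: Q -> hit
pos 10: P -> fault, evict V, frames (Q L P)
pos 11: V -> fault, evict Q, frames (L P V)
pos 12: Q -> fault, evict L, frames (P V Q)
pos 13: L -> fault, evict P, frames (V Q L)
At position 13, page P is evicted.

P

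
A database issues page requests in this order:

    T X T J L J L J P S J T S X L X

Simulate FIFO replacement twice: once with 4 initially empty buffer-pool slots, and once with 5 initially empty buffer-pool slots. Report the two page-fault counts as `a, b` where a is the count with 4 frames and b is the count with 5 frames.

9, 8

4 frames: F F . F F . . . F F . F . F F . → 9 faults.
5 frames: F F . F F . . . F F . F . F . . → 8 faults.
8 < 9: adding a frame reduced faults, as is typical.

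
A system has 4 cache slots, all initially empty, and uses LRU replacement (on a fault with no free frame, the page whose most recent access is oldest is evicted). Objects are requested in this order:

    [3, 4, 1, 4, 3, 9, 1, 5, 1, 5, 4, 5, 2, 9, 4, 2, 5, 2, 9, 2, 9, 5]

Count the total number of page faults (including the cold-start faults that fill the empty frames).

3 → miss, frames (3)
4 → miss, frames (3 4)
1 → miss, frames (3 4 1)
4 → hit
3 → hit
9 → miss, frames (1 4 3 9)
1 → hit
5 → miss, evict 4, frames (3 9 1 5)
1 → hit
5 → hit
4 → miss, evict 3, frames (9 1 5 4)
5 → hit
2 → miss, evict 9, frames (1 4 5 2)
9 → miss, evict 1, frames (4 5 2 9)
4 → hit
2 → hit
5 → hit
2 → hit
9 → hit
2 → hit
9 → hit
5 → hit
Page faults: 8.

8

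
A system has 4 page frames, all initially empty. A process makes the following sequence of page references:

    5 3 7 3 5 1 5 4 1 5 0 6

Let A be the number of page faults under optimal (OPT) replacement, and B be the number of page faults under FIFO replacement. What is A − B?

-1

Under OPT: F F F . . F . F . . F F → 7 faults.
Under FIFO: F F F . . F . F . F F F → 8 faults.
A − B = 7 − 8 = -1.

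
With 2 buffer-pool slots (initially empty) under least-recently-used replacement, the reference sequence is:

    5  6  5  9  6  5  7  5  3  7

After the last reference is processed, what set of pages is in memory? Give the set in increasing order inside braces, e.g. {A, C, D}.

{3, 7}

5 -> miss, frames (5)
6 -> miss, frames (5 6)
5 -> hit
9 -> miss, evict 6, frames (5 9)
6 -> miss, evict 5, frames (9 6)
5 -> miss, evict 9, frames (6 5)
7 -> miss, evict 6, frames (5 7)
5 -> hit
3 -> miss, evict 7, frames (5 3)
7 -> miss, evict 5, frames (3 7)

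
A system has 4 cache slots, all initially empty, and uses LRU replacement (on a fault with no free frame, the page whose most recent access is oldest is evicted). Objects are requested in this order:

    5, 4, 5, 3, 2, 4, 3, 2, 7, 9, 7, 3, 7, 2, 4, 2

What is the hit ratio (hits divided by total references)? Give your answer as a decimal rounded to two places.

0.56

5 → miss, frames (5)
4 → miss, frames (5 4)
5 → hit
3 → miss, frames (4 5 3)
2 → miss, frames (4 5 3 2)
4 → hit
3 → hit
2 → hit
7 → miss, evict 5, frames (4 3 2 7)
9 → miss, evict 4, frames (3 2 7 9)
7 → hit
3 → hit
7 → hit
2 → hit
4 → miss, evict 9, frames (3 7 2 4)
2 → hit
Hits: 9 of 16 references → 9/16 = 0.5625.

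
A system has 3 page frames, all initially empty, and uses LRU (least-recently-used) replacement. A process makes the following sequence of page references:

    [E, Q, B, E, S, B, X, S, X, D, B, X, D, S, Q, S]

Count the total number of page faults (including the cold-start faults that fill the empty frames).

9

E: fault, frames (E)
Q: fault, frames (E Q)
B: fault, frames (E Q B)
E: hit
S: fault, evict Q, frames (B E S)
B: hit
X: fault, evict E, frames (S B X)
S: hit
X: hit
D: fault, evict B, frames (S X D)
B: fault, evict S, frames (X D B)
X: hit
D: hit
S: fault, evict B, frames (X D S)
Q: fault, evict X, frames (D S Q)
S: hit
Page faults: 9.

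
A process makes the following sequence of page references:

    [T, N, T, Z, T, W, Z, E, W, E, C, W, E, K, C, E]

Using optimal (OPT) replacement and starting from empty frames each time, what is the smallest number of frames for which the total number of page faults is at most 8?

f=1: 16 faults
f=2: 9 faults
f=3: 7 faults
f=4: 7 faults
f=5: 7 faults
f=6: 7 faults
f=7: 7 faults
Smallest f with faults ≤ 8 is 3.

3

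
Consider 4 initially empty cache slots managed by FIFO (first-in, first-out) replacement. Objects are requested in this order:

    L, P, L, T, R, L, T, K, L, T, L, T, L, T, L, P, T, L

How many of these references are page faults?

L → fault, frames (L)
P → fault, frames (L P)
L → hit
T → fault, frames (L P T)
R → fault, frames (L P T R)
L → hit
T → hit
K → fault, evict L, frames (P T R K)
L → fault, evict P, frames (T R K L)
T → hit
L → hit
T → hit
L → hit
T → hit
L → hit
P → fault, evict T, frames (R K L P)
T → fault, evict R, frames (K L P T)
L → hit
Page faults: 8.

8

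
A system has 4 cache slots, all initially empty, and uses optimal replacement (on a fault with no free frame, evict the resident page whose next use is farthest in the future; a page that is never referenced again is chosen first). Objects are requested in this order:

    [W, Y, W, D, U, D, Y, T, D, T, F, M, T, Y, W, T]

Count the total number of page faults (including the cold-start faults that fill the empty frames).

7

W: fault, frames (W)
Y: fault, frames (W Y)
W: hit
D: fault, frames (W Y D)
U: fault, frames (W Y D U)
D: hit
Y: hit
T: fault, evict U, frames (W Y D T)
D: hit
T: hit
F: fault, evict D, frames (W Y T F)
M: fault, evict F, frames (W Y T M)
T: hit
Y: hit
W: hit
T: hit
Page faults: 7.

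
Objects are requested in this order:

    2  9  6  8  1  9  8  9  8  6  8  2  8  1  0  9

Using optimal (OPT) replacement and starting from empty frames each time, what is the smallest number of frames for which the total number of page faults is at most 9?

f=1: 16 faults
f=2: 11 faults
f=3: 9 faults
f=4: 7 faults
f=5: 6 faults
f=6: 6 faults
Smallest f with faults ≤ 9 is 3.

3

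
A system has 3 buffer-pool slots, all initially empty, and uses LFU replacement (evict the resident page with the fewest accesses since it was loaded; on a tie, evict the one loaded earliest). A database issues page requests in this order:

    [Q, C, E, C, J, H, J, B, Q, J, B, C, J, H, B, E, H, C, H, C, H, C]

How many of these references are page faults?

Q: fault, frames [Q]
C: fault, frames [Q, C]
E: fault, frames [Q, C, E]
C: hit
J: fault, evict Q, frames [C, E, J]
H: fault, evict E, frames [C, J, H]
J: hit
B: fault, evict H, frames [C, J, B]
Q: fault, evict B, frames [C, J, Q]
J: hit
B: fault, evict Q, frames [C, J, B]
C: hit
J: hit
H: fault, evict B, frames [C, J, H]
B: fault, evict H, frames [C, J, B]
E: fault, evict B, frames [C, J, E]
H: fault, evict E, frames [C, J, H]
C: hit
H: hit
C: hit
H: hit
C: hit
Page faults: 12.

12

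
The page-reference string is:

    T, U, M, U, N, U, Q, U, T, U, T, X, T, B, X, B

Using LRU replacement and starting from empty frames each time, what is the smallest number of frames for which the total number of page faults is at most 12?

2

f=1: 16 faults
f=2: 9 faults
f=3: 8 faults
f=4: 8 faults
f=5: 7 faults
f=6: 7 faults
f=7: 7 faults
Smallest f with faults ≤ 12 is 2.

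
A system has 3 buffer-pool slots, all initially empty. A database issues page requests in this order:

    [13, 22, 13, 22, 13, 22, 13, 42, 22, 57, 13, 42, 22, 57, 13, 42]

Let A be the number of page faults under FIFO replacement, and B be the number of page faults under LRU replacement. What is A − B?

-3

Under FIFO: F F . . . . . F . F F . F . . F → 7 faults.
Under LRU: F F . . . . . F . F F F F F F F → 10 faults.
A − B = 7 − 10 = -3.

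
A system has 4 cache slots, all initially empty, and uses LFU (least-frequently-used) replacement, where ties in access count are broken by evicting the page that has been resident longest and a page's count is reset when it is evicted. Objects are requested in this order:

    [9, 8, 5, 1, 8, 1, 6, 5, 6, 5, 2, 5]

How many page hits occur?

6

9: fault, frames [9]
8: fault, frames [9, 8]
5: fault, frames [9, 8, 5]
1: fault, frames [9, 8, 5, 1]
8: hit
1: hit
6: fault, evict 9, frames [8, 5, 1, 6]
5: hit
6: hit
5: hit
2: fault, evict 8, frames [5, 1, 6, 2]
5: hit
Hits: 6.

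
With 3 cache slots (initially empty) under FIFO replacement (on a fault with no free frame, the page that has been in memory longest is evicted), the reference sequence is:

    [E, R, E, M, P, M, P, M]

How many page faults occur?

4

E -> fault, frames [E]
R -> fault, frames [E, R]
E -> hit
M -> fault, frames [E, R, M]
P -> fault, evict E, frames [R, M, P]
M -> hit
P -> hit
M -> hit
Page faults: 4.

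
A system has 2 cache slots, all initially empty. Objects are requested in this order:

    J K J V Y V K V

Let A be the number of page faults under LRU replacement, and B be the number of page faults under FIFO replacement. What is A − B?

-1

Under LRU: F F . F F . F . → 5 faults.
Under FIFO: F F . F F . F F → 6 faults.
A − B = 5 − 6 = -1.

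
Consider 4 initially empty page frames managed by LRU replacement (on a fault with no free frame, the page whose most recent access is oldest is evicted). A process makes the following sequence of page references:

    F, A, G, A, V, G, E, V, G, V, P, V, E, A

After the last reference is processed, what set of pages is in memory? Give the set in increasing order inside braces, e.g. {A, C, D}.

{A, E, P, V}

F -> miss, frames [F]
A -> miss, frames [F, A]
G -> miss, frames [F, A, G]
A -> hit
V -> miss, frames [F, G, A, V]
G -> hit
E -> miss, evict F, frames [A, V, G, E]
V -> hit
G -> hit
V -> hit
P -> miss, evict A, frames [E, G, V, P]
V -> hit
E -> hit
A -> miss, evict G, frames [P, V, E, A]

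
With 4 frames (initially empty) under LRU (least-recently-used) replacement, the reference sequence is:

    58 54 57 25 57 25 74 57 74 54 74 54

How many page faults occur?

58: miss, frames {58}
54: miss, frames {58,54}
57: miss, frames {58,54,57}
25: miss, frames {58,54,57,25}
57: hit
25: hit
74: miss, evict 58, frames {54,57,25,74}
57: hit
74: hit
54: hit
74: hit
54: hit
Page faults: 5.

5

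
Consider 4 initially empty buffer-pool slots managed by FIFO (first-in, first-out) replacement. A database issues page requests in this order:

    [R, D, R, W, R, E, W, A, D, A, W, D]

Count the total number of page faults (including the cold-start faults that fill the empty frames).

R: fault, frames (R)
D: fault, frames (R D)
R: hit
W: fault, frames (R D W)
R: hit
E: fault, frames (R D W E)
W: hit
A: fault, evict R, frames (D W E A)
D: hit
A: hit
W: hit
D: hit
Page faults: 5.

5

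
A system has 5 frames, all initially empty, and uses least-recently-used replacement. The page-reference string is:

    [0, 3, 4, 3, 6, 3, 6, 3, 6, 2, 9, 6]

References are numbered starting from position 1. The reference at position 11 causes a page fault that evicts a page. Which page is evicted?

0

pos 1: 0 -> fault, frames {0}
pos 2: 3 -> fault, frames {0,3}
pos 3: 4 -> fault, frames {0,3,4}
pos 4: 3 -> hit
pos 5: 6 -> fault, frames {0,4,3,6}
pos 6: 3 -> hit
pos 7: 6 -> hit
pos 8: 3 -> hit
pos 9: 6 -> hit
pos 10: 2 -> fault, frames {0,4,3,6,2}
pos 11: 9 -> fault, evict 0, frames {4,3,6,2,9}
At position 11, page 0 is evicted.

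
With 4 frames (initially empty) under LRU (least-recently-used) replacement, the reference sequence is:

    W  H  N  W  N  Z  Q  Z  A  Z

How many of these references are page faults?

6

W → miss, frames {W}
H → miss, frames {W,H}
N → miss, frames {W,H,N}
W → hit
N → hit
Z → miss, frames {H,W,N,Z}
Q → miss, evict H, frames {W,N,Z,Q}
Z → hit
A → miss, evict W, frames {N,Q,Z,A}
Z → hit
Page faults: 6.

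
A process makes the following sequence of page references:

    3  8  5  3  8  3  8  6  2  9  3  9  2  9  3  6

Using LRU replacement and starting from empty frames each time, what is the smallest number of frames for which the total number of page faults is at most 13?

2

f=1: 16 faults
f=2: 12 faults
f=3: 8 faults
f=4: 7 faults
f=5: 6 faults
f=6: 6 faults
Smallest f with faults ≤ 13 is 2.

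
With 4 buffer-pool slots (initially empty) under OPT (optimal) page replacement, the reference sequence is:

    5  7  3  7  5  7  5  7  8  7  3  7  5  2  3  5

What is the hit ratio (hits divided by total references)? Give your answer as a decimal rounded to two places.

5 -> fault, frames {5}
7 -> fault, frames {5,7}
3 -> fault, frames {5,7,3}
7 -> hit
5 -> hit
7 -> hit
5 -> hit
7 -> hit
8 -> fault, frames {5,7,3,8}
7 -> hit
3 -> hit
7 -> hit
5 -> hit
2 -> fault, evict 8, frames {5,7,3,2}
3 -> hit
5 -> hit
Hits: 11 of 16 references → 11/16 = 0.6875.

0.69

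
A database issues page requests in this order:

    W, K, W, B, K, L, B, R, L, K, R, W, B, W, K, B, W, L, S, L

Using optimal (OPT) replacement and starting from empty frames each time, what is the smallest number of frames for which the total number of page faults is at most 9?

f=1: 20 faults
f=2: 12 faults
f=3: 9 faults
f=4: 7 faults
f=5: 6 faults
f=6: 6 faults
Smallest f with faults ≤ 9 is 3.

3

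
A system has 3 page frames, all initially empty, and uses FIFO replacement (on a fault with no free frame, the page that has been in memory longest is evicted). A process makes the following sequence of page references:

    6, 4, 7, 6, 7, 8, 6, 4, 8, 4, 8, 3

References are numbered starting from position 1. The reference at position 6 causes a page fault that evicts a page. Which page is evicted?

6

pos 1: 6: fault, frames {6}
pos 2: 4: fault, frames {6,4}
pos 3: 7: fault, frames {6,4,7}
pos 4: 6: hit
pos 5: 7: hit
pos 6: 8: fault, evict 6, frames {4,7,8}
At position 6, page 6 is evicted.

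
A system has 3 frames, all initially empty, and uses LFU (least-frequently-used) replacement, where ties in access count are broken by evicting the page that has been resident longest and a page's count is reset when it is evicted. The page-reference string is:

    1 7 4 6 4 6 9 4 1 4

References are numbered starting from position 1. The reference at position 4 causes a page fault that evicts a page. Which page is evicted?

pos 1: 1 → miss, frames {1}
pos 2: 7 → miss, frames {1,7}
pos 3: 4 → miss, frames {1,7,4}
pos 4: 6 → miss, evict 1, frames {7,4,6}
At position 4, page 1 is evicted.

1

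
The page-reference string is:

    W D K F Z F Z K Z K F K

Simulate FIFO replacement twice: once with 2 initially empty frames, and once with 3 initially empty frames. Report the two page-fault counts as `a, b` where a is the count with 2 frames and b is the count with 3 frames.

7, 5

2 frames: F F F F F . . F . . F . → 7 faults.
3 frames: F F F F F . . . . . . . → 5 faults.
5 < 7: adding a frame reduced faults, as is typical.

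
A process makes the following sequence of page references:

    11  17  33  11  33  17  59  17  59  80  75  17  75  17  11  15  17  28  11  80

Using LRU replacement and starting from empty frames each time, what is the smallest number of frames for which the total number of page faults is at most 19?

f=1: 20 faults
f=2: 15 faults
f=3: 12 faults
f=4: 10 faults
f=5: 10 faults
f=6: 8 faults
f=7: 8 faults
f=8: 8 faults
Smallest f with faults ≤ 19 is 2.

2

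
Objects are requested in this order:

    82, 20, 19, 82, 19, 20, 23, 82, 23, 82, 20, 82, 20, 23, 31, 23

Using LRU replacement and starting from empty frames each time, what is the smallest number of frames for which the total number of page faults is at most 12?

f=1: 16 faults
f=2: 10 faults
f=3: 6 faults
f=4: 5 faults
f=5: 5 faults
Smallest f with faults ≤ 12 is 2.

2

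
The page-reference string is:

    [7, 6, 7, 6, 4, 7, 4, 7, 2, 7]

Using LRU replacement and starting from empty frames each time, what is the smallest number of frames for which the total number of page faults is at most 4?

3

f=1: 10 faults
f=2: 5 faults
f=3: 4 faults
f=4: 4 faults
Smallest f with faults ≤ 4 is 3.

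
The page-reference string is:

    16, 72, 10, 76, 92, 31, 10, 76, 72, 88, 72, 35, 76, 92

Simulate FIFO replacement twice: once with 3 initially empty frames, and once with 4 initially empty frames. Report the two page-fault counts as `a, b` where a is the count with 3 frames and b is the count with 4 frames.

3 frames: F F F F F F F F F F . F F F → 13 faults.
4 frames: F F F F F F . . F F . F F F → 11 faults.
11 < 13: adding a frame reduced faults, as is typical.

13, 11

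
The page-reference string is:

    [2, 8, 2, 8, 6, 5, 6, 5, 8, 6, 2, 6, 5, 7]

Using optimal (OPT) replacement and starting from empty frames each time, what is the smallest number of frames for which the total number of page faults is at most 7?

f=1: 14 faults
f=2: 8 faults
f=3: 6 faults
f=4: 5 faults
f=5: 5 faults
Smallest f with faults ≤ 7 is 3.

3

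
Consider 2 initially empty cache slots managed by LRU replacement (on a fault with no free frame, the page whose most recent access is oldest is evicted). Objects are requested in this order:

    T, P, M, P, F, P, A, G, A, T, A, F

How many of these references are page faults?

8

T → fault, frames (T)
P → fault, frames (T P)
M → fault, evict T, frames (P M)
P → hit
F → fault, evict M, frames (P F)
P → hit
A → fault, evict F, frames (P A)
G → fault, evict P, frames (A G)
A → hit
T → fault, evict G, frames (A T)
A → hit
F → fault, evict T, frames (A F)
Page faults: 8.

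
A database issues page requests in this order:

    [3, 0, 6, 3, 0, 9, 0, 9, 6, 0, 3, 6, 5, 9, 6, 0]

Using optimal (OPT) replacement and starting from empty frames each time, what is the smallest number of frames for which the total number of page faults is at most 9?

3

f=1: 16 faults
f=2: 10 faults
f=3: 7 faults
f=4: 5 faults
f=5: 5 faults
Smallest f with faults ≤ 9 is 3.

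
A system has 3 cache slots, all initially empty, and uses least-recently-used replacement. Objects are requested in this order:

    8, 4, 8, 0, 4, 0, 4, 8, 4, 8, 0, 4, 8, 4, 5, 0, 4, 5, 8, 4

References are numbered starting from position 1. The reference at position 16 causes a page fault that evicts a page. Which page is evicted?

pos 1: 8 -> fault, frames {8}
pos 2: 4 -> fault, frames {8,4}
pos 3: 8 -> hit
pos 4: 0 -> fault, frames {4,8,0}
pos 5: 4 -> hit
pos 6: 0 -> hit
pos 7: 4 -> hit
pos 8: 8 -> hit
pos 9: 4 -> hit
pos 10: 8 -> hit
pos 11: 0 -> hit
pos 12: 4 -> hit
pos 13: 8 -> hit
pos 14: 4 -> hit
pos 15: 5 -> fault, evict 0, frames {8,4,5}
pos 16: 0 -> fault, evict 8, frames {4,5,0}
At position 16, page 8 is evicted.

8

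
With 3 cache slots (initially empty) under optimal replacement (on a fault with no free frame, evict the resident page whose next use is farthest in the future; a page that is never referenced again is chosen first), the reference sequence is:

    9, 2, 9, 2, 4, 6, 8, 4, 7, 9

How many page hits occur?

4

9: fault, frames {9}
2: fault, frames {9,2}
9: hit
2: hit
4: fault, frames {9,2,4}
6: fault, evict 2, frames {9,4,6}
8: fault, evict 6, frames {9,4,8}
4: hit
7: fault, evict 8, frames {9,4,7}
9: hit
Hits: 4.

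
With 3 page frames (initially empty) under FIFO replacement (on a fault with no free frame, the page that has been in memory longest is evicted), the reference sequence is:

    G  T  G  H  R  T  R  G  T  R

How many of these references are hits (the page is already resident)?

4

G → miss, frames [G]
T → miss, frames [G, T]
G → hit
H → miss, frames [G, T, H]
R → miss, evict G, frames [T, H, R]
T → hit
R → hit
G → miss, evict T, frames [H, R, G]
T → miss, evict H, frames [R, G, T]
R → hit
Hits: 4.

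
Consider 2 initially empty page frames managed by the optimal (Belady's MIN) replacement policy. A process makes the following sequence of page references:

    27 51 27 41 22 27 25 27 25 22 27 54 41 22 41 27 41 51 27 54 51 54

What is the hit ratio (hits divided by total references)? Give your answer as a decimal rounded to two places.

27 → fault, frames (27)
51 → fault, frames (27 51)
27 → hit
41 → fault, evict 51, frames (27 41)
22 → fault, evict 41, frames (27 22)
27 → hit
25 → fault, evict 22, frames (27 25)
27 → hit
25 → hit
22 → fault, evict 25, frames (27 22)
27 → hit
54 → fault, evict 27, frames (22 54)
41 → fault, evict 54, frames (22 41)
22 → hit
41 → hit
27 → fault, evict 22, frames (41 27)
41 → hit
51 → fault, evict 41, frames (27 51)
27 → hit
54 → fault, evict 27, frames (51 54)
51 → hit
54 → hit
Hits: 11 of 22 references → 11/22 = 0.5000.

0.50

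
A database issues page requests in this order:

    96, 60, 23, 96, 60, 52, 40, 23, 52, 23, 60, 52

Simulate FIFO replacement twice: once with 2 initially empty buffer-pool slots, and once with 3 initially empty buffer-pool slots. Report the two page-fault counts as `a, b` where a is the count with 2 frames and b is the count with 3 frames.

2 frames: F F F F F F F F F . F . → 10 faults.
3 frames: F F F . . F F . . . F . → 6 faults.
6 < 10: adding a frame reduced faults, as is typical.

10, 6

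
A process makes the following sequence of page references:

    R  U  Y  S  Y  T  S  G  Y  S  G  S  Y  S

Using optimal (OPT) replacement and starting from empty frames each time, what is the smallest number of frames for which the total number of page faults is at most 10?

f=1: 14 faults
f=2: 9 faults
f=3: 6 faults
f=4: 6 faults
f=5: 6 faults
f=6: 6 faults
Smallest f with faults ≤ 10 is 2.

2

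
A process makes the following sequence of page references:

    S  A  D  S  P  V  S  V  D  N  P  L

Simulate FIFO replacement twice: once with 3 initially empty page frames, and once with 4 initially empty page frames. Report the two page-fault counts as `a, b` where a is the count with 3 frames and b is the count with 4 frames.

3 frames: F F F . F F F . F F F F → 10 faults.
4 frames: F F F . F F F . . F . F → 8 faults.
8 < 10: adding a frame reduced faults, as is typical.

10, 8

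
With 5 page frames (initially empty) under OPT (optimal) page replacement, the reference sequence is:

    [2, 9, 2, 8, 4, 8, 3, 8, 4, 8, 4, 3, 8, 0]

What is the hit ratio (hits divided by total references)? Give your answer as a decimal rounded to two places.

0.57

2: fault, frames [2]
9: fault, frames [2, 9]
2: hit
8: fault, frames [2, 9, 8]
4: fault, frames [2, 9, 8, 4]
8: hit
3: fault, frames [2, 9, 8, 4, 3]
8: hit
4: hit
8: hit
4: hit
3: hit
8: hit
0: fault, evict 3, frames [2, 9, 8, 4, 0]
Hits: 8 of 14 references → 8/14 = 0.5714.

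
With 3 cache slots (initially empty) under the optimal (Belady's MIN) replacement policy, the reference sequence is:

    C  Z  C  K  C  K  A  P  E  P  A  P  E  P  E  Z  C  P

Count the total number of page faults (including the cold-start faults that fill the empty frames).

8

C -> fault, frames [C]
Z -> fault, frames [C, Z]
C -> hit
K -> fault, frames [C, Z, K]
C -> hit
K -> hit
A -> fault, evict K, frames [C, Z, A]
P -> fault, evict C, frames [Z, A, P]
E -> fault, evict Z, frames [A, P, E]
P -> hit
A -> hit
P -> hit
E -> hit
P -> hit
E -> hit
Z -> fault, evict E, frames [A, P, Z]
C -> fault, evict Z, frames [A, P, C]
P -> hit
Page faults: 8.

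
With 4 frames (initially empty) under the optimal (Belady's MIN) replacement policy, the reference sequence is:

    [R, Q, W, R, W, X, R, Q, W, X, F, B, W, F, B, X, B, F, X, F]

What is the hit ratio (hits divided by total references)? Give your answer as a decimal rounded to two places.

R → fault, frames (R)
Q → fault, frames (R Q)
W → fault, frames (R Q W)
R → hit
W → hit
X → fault, frames (R Q W X)
R → hit
Q → hit
W → hit
X → hit
F → fault, evict Q, frames (R W X F)
B → fault, evict R, frames (W X F B)
W → hit
F → hit
B → hit
X → hit
B → hit
F → hit
X → hit
F → hit
Hits: 14 of 20 references → 14/20 = 0.7000.

0.70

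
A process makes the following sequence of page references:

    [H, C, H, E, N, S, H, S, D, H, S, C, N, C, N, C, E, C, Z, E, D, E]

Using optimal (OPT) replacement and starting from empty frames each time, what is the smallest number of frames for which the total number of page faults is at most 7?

6

f=1: 22 faults
f=2: 12 faults
f=3: 10 faults
f=4: 9 faults
f=5: 8 faults
f=6: 7 faults
f=7: 7 faults
Smallest f with faults ≤ 7 is 6.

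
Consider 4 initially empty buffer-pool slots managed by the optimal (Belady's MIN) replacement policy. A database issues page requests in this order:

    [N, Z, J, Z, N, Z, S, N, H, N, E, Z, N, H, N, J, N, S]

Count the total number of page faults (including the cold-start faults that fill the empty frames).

8

N → miss, frames (N)
Z → miss, frames (N Z)
J → miss, frames (N Z J)
Z → hit
N → hit
Z → hit
S → miss, frames (N Z J S)
N → hit
H → miss, evict S, frames (N Z J H)
N → hit
E → miss, evict J, frames (N Z H E)
Z → hit
N → hit
H → hit
N → hit
J → miss, evict E, frames (N Z H J)
N → hit
S → miss, evict J, frames (N Z H S)
Page faults: 8.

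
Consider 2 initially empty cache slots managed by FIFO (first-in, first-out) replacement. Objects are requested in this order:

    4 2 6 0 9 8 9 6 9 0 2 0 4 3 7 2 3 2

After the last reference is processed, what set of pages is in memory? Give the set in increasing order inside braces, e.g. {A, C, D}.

4 → fault, frames (4)
2 → fault, frames (4 2)
6 → fault, evict 4, frames (2 6)
0 → fault, evict 2, frames (6 0)
9 → fault, evict 6, frames (0 9)
8 → fault, evict 0, frames (9 8)
9 → hit
6 → fault, evict 9, frames (8 6)
9 → fault, evict 8, frames (6 9)
0 → fault, evict 6, frames (9 0)
2 → fault, evict 9, frames (0 2)
0 → hit
4 → fault, evict 0, frames (2 4)
3 → fault, evict 2, frames (4 3)
7 → fault, evict 4, frames (3 7)
2 → fault, evict 3, frames (7 2)
3 → fault, evict 7, frames (2 3)
2 → hit

{2, 3}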